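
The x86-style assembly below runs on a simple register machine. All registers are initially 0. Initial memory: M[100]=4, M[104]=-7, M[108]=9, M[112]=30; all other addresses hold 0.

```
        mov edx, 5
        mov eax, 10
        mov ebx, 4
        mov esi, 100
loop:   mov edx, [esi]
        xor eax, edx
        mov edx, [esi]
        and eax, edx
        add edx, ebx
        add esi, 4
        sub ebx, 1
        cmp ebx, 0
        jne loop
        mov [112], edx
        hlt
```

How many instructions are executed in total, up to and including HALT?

mov edx, 5 → edx=5
mov eax, 10 → eax=10
mov ebx, 4 → ebx=4
mov esi, 100 → esi=100
mov edx, [esi] → edx=M[100]=4
xor eax, edx → eax=10^4=14
mov edx, [esi] → edx=M[100]=4
and eax, edx → eax=14&4=4
add edx, ebx → edx=4+4=8
add esi, 4 → esi=100+4=104
sub ebx, 1 → ebx=4-1=3
cmp ebx, 0  (cmp 3,0)
jne loop: taken
mov edx, [esi] → edx=M[104]=-7
xor eax, edx → eax=4^(-7)=-3
mov edx, [esi] → edx=M[104]=-7
and eax, edx → eax=(-3)&(-7)=-7
add edx, ebx → edx=(-7)+3=-4
add esi, 4 → esi=104+4=108
sub ebx, 1 → ebx=3-1=2
cmp ebx, 0  (cmp 2,0)
jne loop: taken
mov edx, [esi] → edx=M[108]=9
xor eax, edx → eax=(-7)^9=-16
mov edx, [esi] → edx=M[108]=9
and eax, edx → eax=(-16)&9=0
add edx, ebx → edx=9+2=11
add esi, 4 → esi=108+4=112
sub ebx, 1 → ebx=2-1=1
cmp ebx, 0  (cmp 1,0)
jne loop: taken
mov edx, [esi] → edx=M[112]=30
xor eax, edx → eax=0^30=30
mov edx, [esi] → edx=M[112]=30
and eax, edx → eax=30&30=30
add edx, ebx → edx=30+1=31
add esi, 4 → esi=112+4=116
sub ebx, 1 → ebx=1-1=0
cmp ebx, 0  (cmp 0,0)
jne loop: not taken
mov [112], edx → M[112]=31
halt.
Total executed instructions: 42.

42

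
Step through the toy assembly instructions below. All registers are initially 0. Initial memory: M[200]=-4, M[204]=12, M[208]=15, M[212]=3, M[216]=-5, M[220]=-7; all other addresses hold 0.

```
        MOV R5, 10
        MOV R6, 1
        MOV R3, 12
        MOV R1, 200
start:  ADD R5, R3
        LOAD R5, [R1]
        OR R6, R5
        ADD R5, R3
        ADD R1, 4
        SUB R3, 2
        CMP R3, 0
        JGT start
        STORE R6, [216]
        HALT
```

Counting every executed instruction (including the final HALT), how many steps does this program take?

54

R5=10
R6=1
R3=12
R1=200
R5=10+12=22
R5=M[200]=-4
R6=1|(-4)=-3
R5=(-4)+12=8
R1=200+4=204
R3=12-2=10
CMP R3, 0  (cmp 10,0)
JGT start: taken
R5=8+10=18
R5=M[204]=12
R6=(-3)|12=-3
R5=12+10=22
R1=204+4=208
R3=10-2=8
CMP R3, 0  (cmp 8,0)
JGT start: taken
R5=22+8=30
R5=M[208]=15
R6=(-3)|15=-1
R5=15+8=23
R1=208+4=212
R3=8-2=6
CMP R3, 0  (cmp 6,0)
JGT start: taken
R5=23+6=29
R5=M[212]=3
R6=(-1)|3=-1
R5=3+6=9
R1=212+4=216
R3=6-2=4
CMP R3, 0  (cmp 4,0)
JGT start: taken
R5=9+4=13
R5=M[216]=-5
R6=(-1)|(-5)=-1
R5=(-5)+4=-1
R1=216+4=220
R3=4-2=2
CMP R3, 0  (cmp 2,0)
JGT start: taken
R5=(-1)+2=1
R5=M[220]=-7
R6=(-1)|(-7)=-1
R5=(-7)+2=-5
R1=220+4=224
R3=2-2=0
CMP R3, 0  (cmp 0,0)
JGT start: not taken
STORE R6, [216] → M[216]=-1
halt.
Total executed instructions: 54.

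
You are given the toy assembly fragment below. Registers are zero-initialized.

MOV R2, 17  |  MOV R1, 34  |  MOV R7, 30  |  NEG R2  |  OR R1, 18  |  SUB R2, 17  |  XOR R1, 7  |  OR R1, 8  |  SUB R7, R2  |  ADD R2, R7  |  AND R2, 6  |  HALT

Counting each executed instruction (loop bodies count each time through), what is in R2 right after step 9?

after MOV R2, 17: R2=17
after MOV R1, 34: R1=34
after MOV R7, 30: R7=30
after NEG R2: R2=-(17)=-17
after OR R1, 18: R1=34|18=50
after SUB R2, 17: R2=(-17)-17=-34
after XOR R1, 7: R1=50^7=53
after OR R1, 8: R1=53|8=61
after SUB R7, R2: R7=30-(-34)=64
After step 9: R2 = -34.

-34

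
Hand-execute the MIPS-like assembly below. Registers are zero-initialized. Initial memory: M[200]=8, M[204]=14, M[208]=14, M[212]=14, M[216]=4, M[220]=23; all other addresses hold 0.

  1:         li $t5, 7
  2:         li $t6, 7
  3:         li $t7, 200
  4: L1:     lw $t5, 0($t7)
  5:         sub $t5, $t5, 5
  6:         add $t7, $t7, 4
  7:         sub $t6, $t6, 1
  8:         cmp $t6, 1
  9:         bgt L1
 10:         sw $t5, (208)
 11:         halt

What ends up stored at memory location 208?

li $t5, 7 → $t5=7
li $t6, 7 → $t6=7
li $t7, 200 → $t7=200
lw $t5, 0($t7) → $t5=M[200]=8
sub $t5, $t5, 5 → $t5=8-5=3
add $t7, $t7, 4 → $t7=200+4=204
sub $t6, $t6, 1 → $t6=7-1=6
cmp $t6, 1  (cmp 6,1)
bgt L1: taken
lw $t5, 0($t7) → $t5=M[204]=14
sub $t5, $t5, 5 → $t5=14-5=9
add $t7, $t7, 4 → $t7=204+4=208
sub $t6, $t6, 1 → $t6=6-1=5
cmp $t6, 1  (cmp 5,1)
bgt L1: taken
lw $t5, 0($t7) → $t5=M[208]=14
sub $t5, $t5, 5 → $t5=14-5=9
add $t7, $t7, 4 → $t7=208+4=212
sub $t6, $t6, 1 → $t6=5-1=4
cmp $t6, 1  (cmp 4,1)
bgt L1: taken
lw $t5, 0($t7) → $t5=M[212]=14
sub $t5, $t5, 5 → $t5=14-5=9
add $t7, $t7, 4 → $t7=212+4=216
sub $t6, $t6, 1 → $t6=4-1=3
cmp $t6, 1  (cmp 3,1)
bgt L1: taken
lw $t5, 0($t7) → $t5=M[216]=4
sub $t5, $t5, 5 → $t5=4-5=-1
add $t7, $t7, 4 → $t7=216+4=220
sub $t6, $t6, 1 → $t6=3-1=2
cmp $t6, 1  (cmp 2,1)
bgt L1: taken
lw $t5, 0($t7) → $t5=M[220]=23
sub $t5, $t5, 5 → $t5=23-5=18
add $t7, $t7, 4 → $t7=220+4=224
sub $t6, $t6, 1 → $t6=2-1=1
cmp $t6, 1  (cmp 1,1)
bgt L1: not taken
sw $t5, (208) → M[208]=18
halt.

18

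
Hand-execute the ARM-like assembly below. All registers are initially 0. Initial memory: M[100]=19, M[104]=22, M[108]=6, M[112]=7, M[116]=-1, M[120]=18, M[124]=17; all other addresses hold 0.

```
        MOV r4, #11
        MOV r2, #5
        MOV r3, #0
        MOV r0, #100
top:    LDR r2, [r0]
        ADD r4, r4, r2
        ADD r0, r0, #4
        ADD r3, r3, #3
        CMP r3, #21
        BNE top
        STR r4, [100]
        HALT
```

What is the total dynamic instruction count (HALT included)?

after MOV r4, #11: r4=11
after MOV r2, #5: r2=5
after MOV r3, #0: r3=0
after MOV r0, #100: r0=100
after LDR r2, [r0]: r2=M[100]=19
after ADD r4, r4, r2: r4=11+19=30
after ADD r0, r0, #4: r0=100+4=104
after ADD r3, r3, #3: r3=0+3=3
CMP r3, #21  (cmp 3,21)
BNE top: taken
after LDR r2, [r0]: r2=M[104]=22
after ADD r4, r4, r2: r4=30+22=52
after ADD r0, r0, #4: r0=104+4=108
after ADD r3, r3, #3: r3=3+3=6
CMP r3, #21  (cmp 6,21)
BNE top: taken
after LDR r2, [r0]: r2=M[108]=6
after ADD r4, r4, r2: r4=52+6=58
after ADD r0, r0, #4: r0=108+4=112
after ADD r3, r3, #3: r3=6+3=9
CMP r3, #21  (cmp 9,21)
BNE top: taken
after LDR r2, [r0]: r2=M[112]=7
after ADD r4, r4, r2: r4=58+7=65
after ADD r0, r0, #4: r0=112+4=116
after ADD r3, r3, #3: r3=9+3=12
CMP r3, #21  (cmp 12,21)
BNE top: taken
after LDR r2, [r0]: r2=M[116]=-1
after ADD r4, r4, r2: r4=65+(-1)=64
after ADD r0, r0, #4: r0=116+4=120
after ADD r3, r3, #3: r3=12+3=15
CMP r3, #21  (cmp 15,21)
BNE top: taken
after LDR r2, [r0]: r2=M[120]=18
after ADD r4, r4, r2: r4=64+18=82
after ADD r0, r0, #4: r0=120+4=124
after ADD r3, r3, #3: r3=15+3=18
CMP r3, #21  (cmp 18,21)
BNE top: taken
after LDR r2, [r0]: r2=M[124]=17
after ADD r4, r4, r2: r4=82+17=99
after ADD r0, r0, #4: r0=124+4=128
after ADD r3, r3, #3: r3=18+3=21
CMP r3, #21  (cmp 21,21)
BNE top: not taken
STR r4, [100] → M[100]=99
halt.
Total executed instructions: 48.

48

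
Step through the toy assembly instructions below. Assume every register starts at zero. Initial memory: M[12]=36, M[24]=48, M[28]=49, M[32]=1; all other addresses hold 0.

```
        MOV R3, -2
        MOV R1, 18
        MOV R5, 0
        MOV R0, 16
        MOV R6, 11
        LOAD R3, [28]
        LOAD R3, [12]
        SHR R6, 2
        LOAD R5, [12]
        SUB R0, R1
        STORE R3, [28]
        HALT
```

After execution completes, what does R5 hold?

R3=-2
R1=18
R5=0
R0=16
R6=11
R3=M[28]=49
R3=M[12]=36
R6=11>>2=2
R5=M[12]=36
R0=16-18=-2
STORE R3, [28] → M[28]=36
halt.

36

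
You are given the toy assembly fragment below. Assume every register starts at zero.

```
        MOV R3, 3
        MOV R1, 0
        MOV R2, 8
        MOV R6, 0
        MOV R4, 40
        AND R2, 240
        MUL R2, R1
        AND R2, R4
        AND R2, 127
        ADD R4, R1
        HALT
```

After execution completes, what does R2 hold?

R3=3
R1=0
R2=8
R6=0
R4=40
R2=8&240=0
R2=0*0=0
R2=0&40=0
R2=0&127=0
R4=40+0=40
halt.

0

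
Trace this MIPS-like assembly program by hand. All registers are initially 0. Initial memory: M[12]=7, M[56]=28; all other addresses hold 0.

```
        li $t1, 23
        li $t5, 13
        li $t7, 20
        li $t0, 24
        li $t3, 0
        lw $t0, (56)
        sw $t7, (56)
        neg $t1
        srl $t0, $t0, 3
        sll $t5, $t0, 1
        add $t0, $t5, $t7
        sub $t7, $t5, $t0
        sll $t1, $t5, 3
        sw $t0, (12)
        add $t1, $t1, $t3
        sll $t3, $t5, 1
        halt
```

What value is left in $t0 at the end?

26

$t1=23
$t5=13
$t7=20
$t0=24
$t3=0
$t0=M[56]=28
sw $t7, (56) → M[56]=20
$t1=-(23)=-23
$t0=28>>3=3
$t5=3<<1=6
$t0=6+20=26
$t7=6-26=-20
$t1=6<<3=48
sw $t0, (12) → M[12]=26
$t1=48+0=48
$t3=6<<1=12
halt.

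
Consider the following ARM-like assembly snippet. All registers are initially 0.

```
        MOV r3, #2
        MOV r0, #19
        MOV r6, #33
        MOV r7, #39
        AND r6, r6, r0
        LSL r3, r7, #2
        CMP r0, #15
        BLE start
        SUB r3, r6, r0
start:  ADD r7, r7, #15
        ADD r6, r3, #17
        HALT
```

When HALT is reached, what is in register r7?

54

after MOV r3, #2: r3=2
after MOV r0, #19: r0=19
after MOV r6, #33: r6=33
after MOV r7, #39: r7=39
after AND r6, r6, r0: r6=33&19=1
after LSL r3, r7, #2: r3=39<<2=156
CMP r0, #15  (cmp 19,15)
BLE start: not taken
after SUB r3, r6, r0: r3=1-19=-18
after ADD r7, r7, #15: r7=39+15=54
after ADD r6, r3, #17: r6=(-18)+17=-1
halt.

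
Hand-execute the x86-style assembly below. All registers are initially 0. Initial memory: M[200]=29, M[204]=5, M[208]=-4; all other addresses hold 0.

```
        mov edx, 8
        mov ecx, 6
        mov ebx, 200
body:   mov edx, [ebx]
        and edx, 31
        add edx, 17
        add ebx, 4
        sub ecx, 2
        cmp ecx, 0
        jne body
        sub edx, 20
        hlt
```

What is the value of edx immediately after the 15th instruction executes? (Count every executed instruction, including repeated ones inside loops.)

edx=8
ecx=6
ebx=200
edx=M[200]=29
edx=29&31=29
edx=29+17=46
ebx=200+4=204
ecx=6-2=4
cmp ecx, 0  (cmp 4,0)
jne body: taken
edx=M[204]=5
edx=5&31=5
edx=5+17=22
ebx=204+4=208
ecx=4-2=2
After step 15: edx = 22.

22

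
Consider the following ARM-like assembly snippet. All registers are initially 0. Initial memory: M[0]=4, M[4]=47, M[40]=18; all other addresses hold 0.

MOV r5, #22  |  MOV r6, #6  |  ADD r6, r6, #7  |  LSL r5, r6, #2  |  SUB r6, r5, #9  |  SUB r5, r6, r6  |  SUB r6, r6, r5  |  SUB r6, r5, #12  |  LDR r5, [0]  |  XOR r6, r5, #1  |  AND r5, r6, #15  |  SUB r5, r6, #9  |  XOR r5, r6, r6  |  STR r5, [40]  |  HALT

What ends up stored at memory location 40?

0

r5=22
r6=6
r6=6+7=13
r5=13<<2=52
r6=52-9=43
r5=43-43=0
r6=43-0=43
r6=0-12=-12
r5=M[0]=4
r6=4^1=5
r5=5&15=5
r5=5-9=-4
r5=5^5=0
STR r5, [40] → M[40]=0
halt.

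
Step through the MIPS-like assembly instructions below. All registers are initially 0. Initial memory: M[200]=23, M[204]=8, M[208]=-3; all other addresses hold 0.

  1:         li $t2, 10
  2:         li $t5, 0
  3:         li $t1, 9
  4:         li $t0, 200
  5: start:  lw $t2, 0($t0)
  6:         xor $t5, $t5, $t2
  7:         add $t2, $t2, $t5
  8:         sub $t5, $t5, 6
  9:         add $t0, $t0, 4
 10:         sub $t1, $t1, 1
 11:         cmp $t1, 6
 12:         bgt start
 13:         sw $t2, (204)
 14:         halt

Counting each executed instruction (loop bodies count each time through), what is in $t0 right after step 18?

208

li $t2, 10 → $t2=10
li $t5, 0 → $t5=0
li $t1, 9 → $t1=9
li $t0, 200 → $t0=200
lw $t2, 0($t0) → $t2=M[200]=23
xor $t5, $t5, $t2 → $t5=0^23=23
add $t2, $t2, $t5 → $t2=23+23=46
sub $t5, $t5, 6 → $t5=23-6=17
add $t0, $t0, 4 → $t0=200+4=204
sub $t1, $t1, 1 → $t1=9-1=8
cmp $t1, 6  (cmp 8,6)
bgt start: taken
lw $t2, 0($t0) → $t2=M[204]=8
xor $t5, $t5, $t2 → $t5=17^8=25
add $t2, $t2, $t5 → $t2=8+25=33
sub $t5, $t5, 6 → $t5=25-6=19
add $t0, $t0, 4 → $t0=204+4=208
sub $t1, $t1, 1 → $t1=8-1=7
After step 18: $t0 = 208.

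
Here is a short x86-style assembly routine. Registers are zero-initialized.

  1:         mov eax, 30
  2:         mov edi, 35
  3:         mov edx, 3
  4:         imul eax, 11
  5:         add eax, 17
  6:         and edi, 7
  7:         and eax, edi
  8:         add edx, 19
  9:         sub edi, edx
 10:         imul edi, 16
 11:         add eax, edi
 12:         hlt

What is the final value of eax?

-301

after mov eax, 30: eax=30
after mov edi, 35: edi=35
after mov edx, 3: edx=3
after imul eax, 11: eax=30*11=330
after add eax, 17: eax=330+17=347
after and edi, 7: edi=35&7=3
after and eax, edi: eax=347&3=3
after add edx, 19: edx=3+19=22
after sub edi, edx: edi=3-22=-19
after imul edi, 16: edi=(-19)*16=-304
after add eax, edi: eax=3+(-304)=-301
halt.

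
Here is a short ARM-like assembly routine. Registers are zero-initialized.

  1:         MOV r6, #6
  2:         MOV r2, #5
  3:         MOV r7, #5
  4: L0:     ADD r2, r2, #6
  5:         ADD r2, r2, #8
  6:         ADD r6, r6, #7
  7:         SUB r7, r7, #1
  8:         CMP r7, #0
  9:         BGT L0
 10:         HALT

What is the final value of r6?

MOV r6, #6 → r6=6
MOV r2, #5 → r2=5
MOV r7, #5 → r7=5
ADD r2, r2, #6 → r2=5+6=11
ADD r2, r2, #8 → r2=11+8=19
ADD r6, r6, #7 → r6=6+7=13
SUB r7, r7, #1 → r7=5-1=4
CMP r7, #0  (cmp 4,0)
BGT L0: taken
ADD r2, r2, #6 → r2=19+6=25
ADD r2, r2, #8 → r2=25+8=33
ADD r6, r6, #7 → r6=13+7=20
SUB r7, r7, #1 → r7=4-1=3
CMP r7, #0  (cmp 3,0)
BGT L0: taken
ADD r2, r2, #6 → r2=33+6=39
ADD r2, r2, #8 → r2=39+8=47
ADD r6, r6, #7 → r6=20+7=27
SUB r7, r7, #1 → r7=3-1=2
CMP r7, #0  (cmp 2,0)
BGT L0: taken
ADD r2, r2, #6 → r2=47+6=53
ADD r2, r2, #8 → r2=53+8=61
ADD r6, r6, #7 → r6=27+7=34
SUB r7, r7, #1 → r7=2-1=1
CMP r7, #0  (cmp 1,0)
BGT L0: taken
ADD r2, r2, #6 → r2=61+6=67
ADD r2, r2, #8 → r2=67+8=75
ADD r6, r6, #7 → r6=34+7=41
SUB r7, r7, #1 → r7=1-1=0
CMP r7, #0  (cmp 0,0)
BGT L0: not taken
halt.

41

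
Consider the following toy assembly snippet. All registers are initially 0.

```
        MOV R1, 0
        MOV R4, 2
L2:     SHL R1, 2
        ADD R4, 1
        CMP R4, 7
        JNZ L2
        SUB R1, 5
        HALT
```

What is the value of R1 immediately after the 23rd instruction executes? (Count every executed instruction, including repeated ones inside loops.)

-5

MOV R1, 0 → R1=0
MOV R4, 2 → R4=2
SHL R1, 2 → R1=0<<2=0
ADD R4, 1 → R4=2+1=3
CMP R4, 7  (cmp 3,7)
JNZ L2: taken
SHL R1, 2 → R1=0<<2=0
ADD R4, 1 → R4=3+1=4
CMP R4, 7  (cmp 4,7)
JNZ L2: taken
SHL R1, 2 → R1=0<<2=0
ADD R4, 1 → R4=4+1=5
CMP R4, 7  (cmp 5,7)
JNZ L2: taken
SHL R1, 2 → R1=0<<2=0
ADD R4, 1 → R4=5+1=6
CMP R4, 7  (cmp 6,7)
JNZ L2: taken
SHL R1, 2 → R1=0<<2=0
ADD R4, 1 → R4=6+1=7
CMP R4, 7  (cmp 7,7)
JNZ L2: not taken
SUB R1, 5 → R1=0-5=-5
After step 23: R1 = -5.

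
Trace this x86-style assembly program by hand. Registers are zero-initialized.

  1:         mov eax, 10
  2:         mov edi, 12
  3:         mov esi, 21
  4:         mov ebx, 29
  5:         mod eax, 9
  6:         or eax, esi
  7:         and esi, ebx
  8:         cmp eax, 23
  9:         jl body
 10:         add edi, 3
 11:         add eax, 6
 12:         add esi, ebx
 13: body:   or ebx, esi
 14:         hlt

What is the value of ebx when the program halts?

eax=10
edi=12
esi=21
ebx=29
eax=10%9=1
eax=1|21=21
esi=21&29=21
cmp eax, 23  (cmp 21,23)
jl body: taken
ebx=29|21=29
halt.

29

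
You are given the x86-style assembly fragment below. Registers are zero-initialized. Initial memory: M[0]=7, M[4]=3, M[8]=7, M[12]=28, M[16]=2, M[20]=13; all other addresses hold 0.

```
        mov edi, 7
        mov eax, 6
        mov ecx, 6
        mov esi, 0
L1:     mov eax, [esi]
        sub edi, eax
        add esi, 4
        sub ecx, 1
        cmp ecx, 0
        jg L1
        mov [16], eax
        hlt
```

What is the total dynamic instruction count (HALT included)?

42

edi=7
eax=6
ecx=6
esi=0
eax=M[0]=7
edi=7-7=0
esi=0+4=4
ecx=6-1=5
cmp ecx, 0  (cmp 5,0)
jg L1: taken
eax=M[4]=3
edi=0-3=-3
esi=4+4=8
ecx=5-1=4
cmp ecx, 0  (cmp 4,0)
jg L1: taken
eax=M[8]=7
edi=(-3)-7=-10
esi=8+4=12
ecx=4-1=3
cmp ecx, 0  (cmp 3,0)
jg L1: taken
eax=M[12]=28
edi=(-10)-28=-38
esi=12+4=16
ecx=3-1=2
cmp ecx, 0  (cmp 2,0)
jg L1: taken
eax=M[16]=2
edi=(-38)-2=-40
esi=16+4=20
ecx=2-1=1
cmp ecx, 0  (cmp 1,0)
jg L1: taken
eax=M[20]=13
edi=(-40)-13=-53
esi=20+4=24
ecx=1-1=0
cmp ecx, 0  (cmp 0,0)
jg L1: not taken
mov [16], eax → M[16]=13
halt.
Total executed instructions: 42.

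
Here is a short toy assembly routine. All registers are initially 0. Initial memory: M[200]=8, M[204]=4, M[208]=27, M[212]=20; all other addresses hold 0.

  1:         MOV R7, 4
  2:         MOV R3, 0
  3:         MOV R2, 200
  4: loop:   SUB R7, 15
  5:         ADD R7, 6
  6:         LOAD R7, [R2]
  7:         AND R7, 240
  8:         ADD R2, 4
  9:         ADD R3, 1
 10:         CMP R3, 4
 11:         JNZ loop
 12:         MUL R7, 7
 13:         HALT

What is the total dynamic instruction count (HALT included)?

37

after MOV R7, 4: R7=4
after MOV R3, 0: R3=0
after MOV R2, 200: R2=200
after SUB R7, 15: R7=4-15=-11
after ADD R7, 6: R7=(-11)+6=-5
after LOAD R7, [R2]: R7=M[200]=8
after AND R7, 240: R7=8&240=0
after ADD R2, 4: R2=200+4=204
after ADD R3, 1: R3=0+1=1
CMP R3, 4  (cmp 1,4)
JNZ loop: taken
after SUB R7, 15: R7=0-15=-15
after ADD R7, 6: R7=(-15)+6=-9
after LOAD R7, [R2]: R7=M[204]=4
after AND R7, 240: R7=4&240=0
after ADD R2, 4: R2=204+4=208
after ADD R3, 1: R3=1+1=2
CMP R3, 4  (cmp 2,4)
JNZ loop: taken
after SUB R7, 15: R7=0-15=-15
after ADD R7, 6: R7=(-15)+6=-9
after LOAD R7, [R2]: R7=M[208]=27
after AND R7, 240: R7=27&240=16
after ADD R2, 4: R2=208+4=212
after ADD R3, 1: R3=2+1=3
CMP R3, 4  (cmp 3,4)
JNZ loop: taken
after SUB R7, 15: R7=16-15=1
after ADD R7, 6: R7=1+6=7
after LOAD R7, [R2]: R7=M[212]=20
after AND R7, 240: R7=20&240=16
after ADD R2, 4: R2=212+4=216
after ADD R3, 1: R3=3+1=4
CMP R3, 4  (cmp 4,4)
JNZ loop: not taken
after MUL R7, 7: R7=16*7=112
halt.
Total executed instructions: 37.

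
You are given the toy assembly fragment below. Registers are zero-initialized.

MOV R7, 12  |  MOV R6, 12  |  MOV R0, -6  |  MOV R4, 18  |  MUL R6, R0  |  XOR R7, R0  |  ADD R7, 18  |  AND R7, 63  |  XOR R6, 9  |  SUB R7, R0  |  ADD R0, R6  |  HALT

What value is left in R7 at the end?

after MOV R7, 12: R7=12
after MOV R6, 12: R6=12
after MOV R0, -6: R0=-6
after MOV R4, 18: R4=18
after MUL R6, R0: R6=12*(-6)=-72
after XOR R7, R0: R7=12^(-6)=-10
after ADD R7, 18: R7=(-10)+18=8
after AND R7, 63: R7=8&63=8
after XOR R6, 9: R6=(-72)^9=-79
after SUB R7, R0: R7=8-(-6)=14
after ADD R0, R6: R0=(-6)+(-79)=-85
halt.

14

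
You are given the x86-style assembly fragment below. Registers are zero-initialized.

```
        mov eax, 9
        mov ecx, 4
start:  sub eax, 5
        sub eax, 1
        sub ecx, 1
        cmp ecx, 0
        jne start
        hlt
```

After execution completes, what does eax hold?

after mov eax, 9: eax=9
after mov ecx, 4: ecx=4
after sub eax, 5: eax=9-5=4
after sub eax, 1: eax=4-1=3
after sub ecx, 1: ecx=4-1=3
cmp ecx, 0  (cmp 3,0)
jne start: taken
after sub eax, 5: eax=3-5=-2
after sub eax, 1: eax=(-2)-1=-3
after sub ecx, 1: ecx=3-1=2
cmp ecx, 0  (cmp 2,0)
jne start: taken
after sub eax, 5: eax=(-3)-5=-8
after sub eax, 1: eax=(-8)-1=-9
after sub ecx, 1: ecx=2-1=1
cmp ecx, 0  (cmp 1,0)
jne start: taken
after sub eax, 5: eax=(-9)-5=-14
after sub eax, 1: eax=(-14)-1=-15
after sub ecx, 1: ecx=1-1=0
cmp ecx, 0  (cmp 0,0)
jne start: not taken
halt.

-15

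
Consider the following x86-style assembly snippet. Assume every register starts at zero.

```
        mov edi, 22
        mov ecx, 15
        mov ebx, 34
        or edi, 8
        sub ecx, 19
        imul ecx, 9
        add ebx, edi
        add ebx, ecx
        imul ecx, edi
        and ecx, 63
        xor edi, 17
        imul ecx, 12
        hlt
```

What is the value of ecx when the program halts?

96

after mov edi, 22: edi=22
after mov ecx, 15: ecx=15
after mov ebx, 34: ebx=34
after or edi, 8: edi=22|8=30
after sub ecx, 19: ecx=15-19=-4
after imul ecx, 9: ecx=(-4)*9=-36
after add ebx, edi: ebx=34+30=64
after add ebx, ecx: ebx=64+(-36)=28
after imul ecx, edi: ecx=(-36)*30=-1080
after and ecx, 63: ecx=(-1080)&63=8
after xor edi, 17: edi=30^17=15
after imul ecx, 12: ecx=8*12=96
halt.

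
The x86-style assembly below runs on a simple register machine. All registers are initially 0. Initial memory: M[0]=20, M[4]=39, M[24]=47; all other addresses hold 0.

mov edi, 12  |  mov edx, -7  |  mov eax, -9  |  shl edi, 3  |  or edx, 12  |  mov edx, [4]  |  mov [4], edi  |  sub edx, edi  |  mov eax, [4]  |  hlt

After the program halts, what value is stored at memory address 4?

96

edi=12
edx=-7
eax=-9
edi=12<<3=96
edx=(-7)|12=-3
edx=M[4]=39
mov [4], edi → M[4]=96
edx=39-96=-57
eax=M[4]=96
halt.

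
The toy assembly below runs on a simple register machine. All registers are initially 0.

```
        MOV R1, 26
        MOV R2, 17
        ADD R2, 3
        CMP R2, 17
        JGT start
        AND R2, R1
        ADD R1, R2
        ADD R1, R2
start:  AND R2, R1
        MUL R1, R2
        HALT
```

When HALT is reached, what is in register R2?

MOV R1, 26 → R1=26
MOV R2, 17 → R2=17
ADD R2, 3 → R2=17+3=20
CMP R2, 17  (cmp 20,17)
JGT start: taken
AND R2, R1 → R2=20&26=16
MUL R1, R2 → R1=26*16=416
halt.

16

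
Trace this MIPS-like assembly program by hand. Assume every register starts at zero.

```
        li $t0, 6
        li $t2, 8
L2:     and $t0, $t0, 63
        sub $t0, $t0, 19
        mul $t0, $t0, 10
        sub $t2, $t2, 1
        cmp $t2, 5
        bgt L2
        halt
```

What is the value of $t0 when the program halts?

270

$t0=6
$t2=8
$t0=6&63=6
$t0=6-19=-13
$t0=(-13)*10=-130
$t2=8-1=7
cmp $t2, 5  (cmp 7,5)
bgt L2: taken
$t0=(-130)&63=62
$t0=62-19=43
$t0=43*10=430
$t2=7-1=6
cmp $t2, 5  (cmp 6,5)
bgt L2: taken
$t0=430&63=46
$t0=46-19=27
$t0=27*10=270
$t2=6-1=5
cmp $t2, 5  (cmp 5,5)
bgt L2: not taken
halt.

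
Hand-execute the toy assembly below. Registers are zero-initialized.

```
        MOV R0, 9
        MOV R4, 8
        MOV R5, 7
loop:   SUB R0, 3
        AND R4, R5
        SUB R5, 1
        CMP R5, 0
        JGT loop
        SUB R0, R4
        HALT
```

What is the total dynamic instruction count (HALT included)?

after MOV R0, 9: R0=9
after MOV R4, 8: R4=8
after MOV R5, 7: R5=7
after SUB R0, 3: R0=9-3=6
after AND R4, R5: R4=8&7=0
after SUB R5, 1: R5=7-1=6
CMP R5, 0  (cmp 6,0)
JGT loop: taken
after SUB R0, 3: R0=6-3=3
after AND R4, R5: R4=0&6=0
after SUB R5, 1: R5=6-1=5
CMP R5, 0  (cmp 5,0)
JGT loop: taken
after SUB R0, 3: R0=3-3=0
after AND R4, R5: R4=0&5=0
after SUB R5, 1: R5=5-1=4
CMP R5, 0  (cmp 4,0)
JGT loop: taken
after SUB R0, 3: R0=0-3=-3
after AND R4, R5: R4=0&4=0
after SUB R5, 1: R5=4-1=3
CMP R5, 0  (cmp 3,0)
JGT loop: taken
after SUB R0, 3: R0=(-3)-3=-6
after AND R4, R5: R4=0&3=0
after SUB R5, 1: R5=3-1=2
CMP R5, 0  (cmp 2,0)
JGT loop: taken
after SUB R0, 3: R0=(-6)-3=-9
after AND R4, R5: R4=0&2=0
after SUB R5, 1: R5=2-1=1
CMP R5, 0  (cmp 1,0)
JGT loop: taken
after SUB R0, 3: R0=(-9)-3=-12
after AND R4, R5: R4=0&1=0
after SUB R5, 1: R5=1-1=0
CMP R5, 0  (cmp 0,0)
JGT loop: not taken
after SUB R0, R4: R0=(-12)-0=-12
halt.
Total executed instructions: 40.

40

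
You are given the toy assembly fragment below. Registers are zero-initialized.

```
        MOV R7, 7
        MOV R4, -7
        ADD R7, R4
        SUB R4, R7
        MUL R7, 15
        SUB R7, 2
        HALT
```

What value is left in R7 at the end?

-2

after MOV R7, 7: R7=7
after MOV R4, -7: R4=-7
after ADD R7, R4: R7=7+(-7)=0
after SUB R4, R7: R4=(-7)-0=-7
after MUL R7, 15: R7=0*15=0
after SUB R7, 2: R7=0-2=-2
halt.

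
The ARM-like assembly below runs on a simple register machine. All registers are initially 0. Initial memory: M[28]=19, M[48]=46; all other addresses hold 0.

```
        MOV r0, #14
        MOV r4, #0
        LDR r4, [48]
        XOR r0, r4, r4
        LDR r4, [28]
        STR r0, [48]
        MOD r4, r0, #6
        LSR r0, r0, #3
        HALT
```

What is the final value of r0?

MOV r0, #14 → r0=14
MOV r4, #0 → r4=0
LDR r4, [48] → r4=M[48]=46
XOR r0, r4, r4 → r0=46^46=0
LDR r4, [28] → r4=M[28]=19
STR r0, [48] → M[48]=0
MOD r4, r0, #6 → r4=0%6=0
LSR r0, r0, #3 → r0=0>>3=0
halt.

0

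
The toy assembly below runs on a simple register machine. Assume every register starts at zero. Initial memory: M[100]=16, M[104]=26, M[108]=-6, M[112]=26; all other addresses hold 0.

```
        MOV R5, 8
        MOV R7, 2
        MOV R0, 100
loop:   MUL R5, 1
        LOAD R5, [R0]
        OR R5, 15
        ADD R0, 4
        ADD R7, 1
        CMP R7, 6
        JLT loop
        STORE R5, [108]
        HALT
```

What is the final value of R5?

after MOV R5, 8: R5=8
after MOV R7, 2: R7=2
after MOV R0, 100: R0=100
after MUL R5, 1: R5=8*1=8
after LOAD R5, [R0]: R5=M[100]=16
after OR R5, 15: R5=16|15=31
after ADD R0, 4: R0=100+4=104
after ADD R7, 1: R7=2+1=3
CMP R7, 6  (cmp 3,6)
JLT loop: taken
after MUL R5, 1: R5=31*1=31
after LOAD R5, [R0]: R5=M[104]=26
after OR R5, 15: R5=26|15=31
after ADD R0, 4: R0=104+4=108
after ADD R7, 1: R7=3+1=4
CMP R7, 6  (cmp 4,6)
JLT loop: taken
after MUL R5, 1: R5=31*1=31
after LOAD R5, [R0]: R5=M[108]=-6
after OR R5, 15: R5=(-6)|15=-1
after ADD R0, 4: R0=108+4=112
after ADD R7, 1: R7=4+1=5
CMP R7, 6  (cmp 5,6)
JLT loop: taken
after MUL R5, 1: R5=(-1)*1=-1
after LOAD R5, [R0]: R5=M[112]=26
after OR R5, 15: R5=26|15=31
after ADD R0, 4: R0=112+4=116
after ADD R7, 1: R7=5+1=6
CMP R7, 6  (cmp 6,6)
JLT loop: not taken
STORE R5, [108] → M[108]=31
halt.

31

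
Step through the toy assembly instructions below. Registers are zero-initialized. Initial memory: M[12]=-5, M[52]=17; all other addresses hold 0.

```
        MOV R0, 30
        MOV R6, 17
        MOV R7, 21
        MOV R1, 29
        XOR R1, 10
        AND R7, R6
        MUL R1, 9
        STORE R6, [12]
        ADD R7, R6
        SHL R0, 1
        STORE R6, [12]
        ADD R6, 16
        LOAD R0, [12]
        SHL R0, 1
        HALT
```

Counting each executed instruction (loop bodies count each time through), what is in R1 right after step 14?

after MOV R0, 30: R0=30
after MOV R6, 17: R6=17
after MOV R7, 21: R7=21
after MOV R1, 29: R1=29
after XOR R1, 10: R1=29^10=23
after AND R7, R6: R7=21&17=17
after MUL R1, 9: R1=23*9=207
STORE R6, [12] → M[12]=17
after ADD R7, R6: R7=17+17=34
after SHL R0, 1: R0=30<<1=60
STORE R6, [12] → M[12]=17
after ADD R6, 16: R6=17+16=33
after LOAD R0, [12]: R0=M[12]=17
after SHL R0, 1: R0=17<<1=34
After step 14: R1 = 207.

207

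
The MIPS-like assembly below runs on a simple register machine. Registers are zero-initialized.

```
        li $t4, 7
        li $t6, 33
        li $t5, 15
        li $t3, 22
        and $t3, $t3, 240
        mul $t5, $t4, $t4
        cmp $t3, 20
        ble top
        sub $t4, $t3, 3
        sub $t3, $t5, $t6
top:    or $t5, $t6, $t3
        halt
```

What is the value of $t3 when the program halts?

$t4=7
$t6=33
$t5=15
$t3=22
$t3=22&240=16
$t5=7*7=49
cmp $t3, 20  (cmp 16,20)
ble top: taken
$t5=33|16=49
halt.

16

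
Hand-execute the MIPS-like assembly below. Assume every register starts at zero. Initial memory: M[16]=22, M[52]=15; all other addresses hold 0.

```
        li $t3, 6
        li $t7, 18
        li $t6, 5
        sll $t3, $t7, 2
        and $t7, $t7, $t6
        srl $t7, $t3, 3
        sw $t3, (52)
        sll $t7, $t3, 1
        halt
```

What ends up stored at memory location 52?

li $t3, 6 → $t3=6
li $t7, 18 → $t7=18
li $t6, 5 → $t6=5
sll $t3, $t7, 2 → $t3=18<<2=72
and $t7, $t7, $t6 → $t7=18&5=0
srl $t7, $t3, 3 → $t7=72>>3=9
sw $t3, (52) → M[52]=72
sll $t7, $t3, 1 → $t7=72<<1=144
halt.

72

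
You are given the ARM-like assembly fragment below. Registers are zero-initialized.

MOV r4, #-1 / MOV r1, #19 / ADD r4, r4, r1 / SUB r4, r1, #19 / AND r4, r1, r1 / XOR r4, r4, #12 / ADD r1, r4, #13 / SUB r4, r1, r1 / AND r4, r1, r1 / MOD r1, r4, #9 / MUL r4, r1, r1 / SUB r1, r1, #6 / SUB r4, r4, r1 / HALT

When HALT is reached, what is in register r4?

62

after MOV r4, #-1: r4=-1
after MOV r1, #19: r1=19
after ADD r4, r4, r1: r4=(-1)+19=18
after SUB r4, r1, #19: r4=19-19=0
after AND r4, r1, r1: r4=19&19=19
after XOR r4, r4, #12: r4=19^12=31
after ADD r1, r4, #13: r1=31+13=44
after SUB r4, r1, r1: r4=44-44=0
after AND r4, r1, r1: r4=44&44=44
after MOD r1, r4, #9: r1=44%9=8
after MUL r4, r1, r1: r4=8*8=64
after SUB r1, r1, #6: r1=8-6=2
after SUB r4, r4, r1: r4=64-2=62
halt.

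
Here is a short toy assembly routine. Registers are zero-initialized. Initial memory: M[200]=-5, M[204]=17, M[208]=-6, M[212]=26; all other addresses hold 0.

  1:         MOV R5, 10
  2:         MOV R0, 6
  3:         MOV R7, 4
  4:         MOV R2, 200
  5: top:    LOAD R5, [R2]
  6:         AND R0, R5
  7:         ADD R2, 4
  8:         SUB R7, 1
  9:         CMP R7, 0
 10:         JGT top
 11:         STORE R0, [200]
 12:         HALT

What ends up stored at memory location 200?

0

after MOV R5, 10: R5=10
after MOV R0, 6: R0=6
after MOV R7, 4: R7=4
after MOV R2, 200: R2=200
after LOAD R5, [R2]: R5=M[200]=-5
after AND R0, R5: R0=6&(-5)=2
after ADD R2, 4: R2=200+4=204
after SUB R7, 1: R7=4-1=3
CMP R7, 0  (cmp 3,0)
JGT top: taken
after LOAD R5, [R2]: R5=M[204]=17
after AND R0, R5: R0=2&17=0
after ADD R2, 4: R2=204+4=208
after SUB R7, 1: R7=3-1=2
CMP R7, 0  (cmp 2,0)
JGT top: taken
after LOAD R5, [R2]: R5=M[208]=-6
after AND R0, R5: R0=0&(-6)=0
after ADD R2, 4: R2=208+4=212
after SUB R7, 1: R7=2-1=1
CMP R7, 0  (cmp 1,0)
JGT top: taken
after LOAD R5, [R2]: R5=M[212]=26
after AND R0, R5: R0=0&26=0
after ADD R2, 4: R2=212+4=216
after SUB R7, 1: R7=1-1=0
CMP R7, 0  (cmp 0,0)
JGT top: not taken
STORE R0, [200] → M[200]=0
halt.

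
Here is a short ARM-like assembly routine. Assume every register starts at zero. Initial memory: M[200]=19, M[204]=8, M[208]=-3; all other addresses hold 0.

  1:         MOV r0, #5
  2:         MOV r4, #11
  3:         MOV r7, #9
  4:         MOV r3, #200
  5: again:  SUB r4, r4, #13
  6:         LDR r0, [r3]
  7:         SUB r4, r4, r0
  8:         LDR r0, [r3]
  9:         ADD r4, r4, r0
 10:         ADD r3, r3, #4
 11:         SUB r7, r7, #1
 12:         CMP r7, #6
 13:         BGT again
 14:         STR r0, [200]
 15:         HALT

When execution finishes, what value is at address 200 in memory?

after MOV r0, #5: r0=5
after MOV r4, #11: r4=11
after MOV r7, #9: r7=9
after MOV r3, #200: r3=200
after SUB r4, r4, #13: r4=11-13=-2
after LDR r0, [r3]: r0=M[200]=19
after SUB r4, r4, r0: r4=(-2)-19=-21
after LDR r0, [r3]: r0=M[200]=19
after ADD r4, r4, r0: r4=(-21)+19=-2
after ADD r3, r3, #4: r3=200+4=204
after SUB r7, r7, #1: r7=9-1=8
CMP r7, #6  (cmp 8,6)
BGT again: taken
after SUB r4, r4, #13: r4=(-2)-13=-15
after LDR r0, [r3]: r0=M[204]=8
after SUB r4, r4, r0: r4=(-15)-8=-23
after LDR r0, [r3]: r0=M[204]=8
after ADD r4, r4, r0: r4=(-23)+8=-15
after ADD r3, r3, #4: r3=204+4=208
after SUB r7, r7, #1: r7=8-1=7
CMP r7, #6  (cmp 7,6)
BGT again: taken
after SUB r4, r4, #13: r4=(-15)-13=-28
after LDR r0, [r3]: r0=M[208]=-3
after SUB r4, r4, r0: r4=(-28)-(-3)=-25
after LDR r0, [r3]: r0=M[208]=-3
after ADD r4, r4, r0: r4=(-25)+(-3)=-28
after ADD r3, r3, #4: r3=208+4=212
after SUB r7, r7, #1: r7=7-1=6
CMP r7, #6  (cmp 6,6)
BGT again: not taken
STR r0, [200] → M[200]=-3
halt.

-3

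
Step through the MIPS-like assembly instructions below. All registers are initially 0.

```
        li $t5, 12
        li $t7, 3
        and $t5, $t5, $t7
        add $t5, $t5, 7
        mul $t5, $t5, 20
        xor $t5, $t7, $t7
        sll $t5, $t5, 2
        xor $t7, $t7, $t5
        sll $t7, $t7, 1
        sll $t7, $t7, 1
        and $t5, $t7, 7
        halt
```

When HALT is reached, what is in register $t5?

4

after li $t5, 12: $t5=12
after li $t7, 3: $t7=3
after and $t5, $t5, $t7: $t5=12&3=0
after add $t5, $t5, 7: $t5=0+7=7
after mul $t5, $t5, 20: $t5=7*20=140
after xor $t5, $t7, $t7: $t5=3^3=0
after sll $t5, $t5, 2: $t5=0<<2=0
after xor $t7, $t7, $t5: $t7=3^0=3
after sll $t7, $t7, 1: $t7=3<<1=6
after sll $t7, $t7, 1: $t7=6<<1=12
after and $t5, $t7, 7: $t5=12&7=4
halt.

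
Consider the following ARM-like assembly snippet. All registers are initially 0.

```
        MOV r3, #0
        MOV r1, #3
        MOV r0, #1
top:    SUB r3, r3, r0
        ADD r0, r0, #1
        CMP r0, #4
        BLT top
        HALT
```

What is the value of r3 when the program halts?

-6

MOV r3, #0 → r3=0
MOV r1, #3 → r1=3
MOV r0, #1 → r0=1
SUB r3, r3, r0 → r3=0-1=-1
ADD r0, r0, #1 → r0=1+1=2
CMP r0, #4  (cmp 2,4)
BLT top: taken
SUB r3, r3, r0 → r3=(-1)-2=-3
ADD r0, r0, #1 → r0=2+1=3
CMP r0, #4  (cmp 3,4)
BLT top: taken
SUB r3, r3, r0 → r3=(-3)-3=-6
ADD r0, r0, #1 → r0=3+1=4
CMP r0, #4  (cmp 4,4)
BLT top: not taken
halt.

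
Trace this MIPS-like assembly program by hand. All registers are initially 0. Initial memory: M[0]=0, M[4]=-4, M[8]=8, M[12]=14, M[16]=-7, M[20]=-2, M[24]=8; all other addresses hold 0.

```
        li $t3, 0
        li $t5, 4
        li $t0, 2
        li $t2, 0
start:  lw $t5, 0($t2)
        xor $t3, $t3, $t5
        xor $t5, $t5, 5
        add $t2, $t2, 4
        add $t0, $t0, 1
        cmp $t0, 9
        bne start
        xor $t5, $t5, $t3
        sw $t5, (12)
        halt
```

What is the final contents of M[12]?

li $t3, 0 → $t3=0
li $t5, 4 → $t5=4
li $t0, 2 → $t0=2
li $t2, 0 → $t2=0
lw $t5, 0($t2) → $t5=M[0]=0
xor $t3, $t3, $t5 → $t3=0^0=0
xor $t5, $t5, 5 → $t5=0^5=5
add $t2, $t2, 4 → $t2=0+4=4
add $t0, $t0, 1 → $t0=2+1=3
cmp $t0, 9  (cmp 3,9)
bne start: taken
lw $t5, 0($t2) → $t5=M[4]=-4
xor $t3, $t3, $t5 → $t3=0^(-4)=-4
xor $t5, $t5, 5 → $t5=(-4)^5=-7
add $t2, $t2, 4 → $t2=4+4=8
add $t0, $t0, 1 → $t0=3+1=4
cmp $t0, 9  (cmp 4,9)
bne start: taken
lw $t5, 0($t2) → $t5=M[8]=8
xor $t3, $t3, $t5 → $t3=(-4)^8=-12
xor $t5, $t5, 5 → $t5=8^5=13
add $t2, $t2, 4 → $t2=8+4=12
add $t0, $t0, 1 → $t0=4+1=5
cmp $t0, 9  (cmp 5,9)
bne start: taken
lw $t5, 0($t2) → $t5=M[12]=14
xor $t3, $t3, $t5 → $t3=(-12)^14=-6
xor $t5, $t5, 5 → $t5=14^5=11
add $t2, $t2, 4 → $t2=12+4=16
add $t0, $t0, 1 → $t0=5+1=6
cmp $t0, 9  (cmp 6,9)
bne start: taken
lw $t5, 0($t2) → $t5=M[16]=-7
xor $t3, $t3, $t5 → $t3=(-6)^(-7)=3
xor $t5, $t5, 5 → $t5=(-7)^5=-4
add $t2, $t2, 4 → $t2=16+4=20
add $t0, $t0, 1 → $t0=6+1=7
cmp $t0, 9  (cmp 7,9)
bne start: taken
lw $t5, 0($t2) → $t5=M[20]=-2
xor $t3, $t3, $t5 → $t3=3^(-2)=-3
xor $t5, $t5, 5 → $t5=(-2)^5=-5
add $t2, $t2, 4 → $t2=20+4=24
add $t0, $t0, 1 → $t0=7+1=8
cmp $t0, 9  (cmp 8,9)
bne start: taken
lw $t5, 0($t2) → $t5=M[24]=8
xor $t3, $t3, $t5 → $t3=(-3)^8=-11
xor $t5, $t5, 5 → $t5=8^5=13
add $t2, $t2, 4 → $t2=24+4=28
add $t0, $t0, 1 → $t0=8+1=9
cmp $t0, 9  (cmp 9,9)
bne start: not taken
xor $t5, $t5, $t3 → $t5=13^(-11)=-8
sw $t5, (12) → M[12]=-8
halt.

-8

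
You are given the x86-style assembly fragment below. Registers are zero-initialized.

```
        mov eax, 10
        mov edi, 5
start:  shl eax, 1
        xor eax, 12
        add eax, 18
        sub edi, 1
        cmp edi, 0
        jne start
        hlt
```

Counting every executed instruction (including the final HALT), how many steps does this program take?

33

after mov eax, 10: eax=10
after mov edi, 5: edi=5
after shl eax, 1: eax=10<<1=20
after xor eax, 12: eax=20^12=24
after add eax, 18: eax=24+18=42
after sub edi, 1: edi=5-1=4
cmp edi, 0  (cmp 4,0)
jne start: taken
after shl eax, 1: eax=42<<1=84
after xor eax, 12: eax=84^12=88
after add eax, 18: eax=88+18=106
after sub edi, 1: edi=4-1=3
cmp edi, 0  (cmp 3,0)
jne start: taken
after shl eax, 1: eax=106<<1=212
after xor eax, 12: eax=212^12=216
after add eax, 18: eax=216+18=234
after sub edi, 1: edi=3-1=2
cmp edi, 0  (cmp 2,0)
jne start: taken
after shl eax, 1: eax=234<<1=468
after xor eax, 12: eax=468^12=472
after add eax, 18: eax=472+18=490
after sub edi, 1: edi=2-1=1
cmp edi, 0  (cmp 1,0)
jne start: taken
after shl eax, 1: eax=490<<1=980
after xor eax, 12: eax=980^12=984
after add eax, 18: eax=984+18=1002
after sub edi, 1: edi=1-1=0
cmp edi, 0  (cmp 0,0)
jne start: not taken
halt.
Total executed instructions: 33.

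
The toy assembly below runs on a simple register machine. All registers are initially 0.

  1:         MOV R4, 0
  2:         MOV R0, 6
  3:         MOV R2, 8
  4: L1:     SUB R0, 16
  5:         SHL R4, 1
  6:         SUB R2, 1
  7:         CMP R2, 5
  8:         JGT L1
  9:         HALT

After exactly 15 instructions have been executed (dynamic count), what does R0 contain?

-42

MOV R4, 0 → R4=0
MOV R0, 6 → R0=6
MOV R2, 8 → R2=8
SUB R0, 16 → R0=6-16=-10
SHL R4, 1 → R4=0<<1=0
SUB R2, 1 → R2=8-1=7
CMP R2, 5  (cmp 7,5)
JGT L1: taken
SUB R0, 16 → R0=(-10)-16=-26
SHL R4, 1 → R4=0<<1=0
SUB R2, 1 → R2=7-1=6
CMP R2, 5  (cmp 6,5)
JGT L1: taken
SUB R0, 16 → R0=(-26)-16=-42
SHL R4, 1 → R4=0<<1=0
After step 15: R0 = -42.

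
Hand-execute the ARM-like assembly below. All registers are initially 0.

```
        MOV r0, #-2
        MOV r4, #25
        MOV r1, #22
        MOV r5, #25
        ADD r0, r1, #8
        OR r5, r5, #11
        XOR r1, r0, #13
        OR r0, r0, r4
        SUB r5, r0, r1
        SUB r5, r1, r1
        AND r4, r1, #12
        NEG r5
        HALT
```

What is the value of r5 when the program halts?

0

after MOV r0, #-2: r0=-2
after MOV r4, #25: r4=25
after MOV r1, #22: r1=22
after MOV r5, #25: r5=25
after ADD r0, r1, #8: r0=22+8=30
after OR r5, r5, #11: r5=25|11=27
after XOR r1, r0, #13: r1=30^13=19
after OR r0, r0, r4: r0=30|25=31
after SUB r5, r0, r1: r5=31-19=12
after SUB r5, r1, r1: r5=19-19=0
after AND r4, r1, #12: r4=19&12=0
after NEG r5: r5=-(0)=0
halt.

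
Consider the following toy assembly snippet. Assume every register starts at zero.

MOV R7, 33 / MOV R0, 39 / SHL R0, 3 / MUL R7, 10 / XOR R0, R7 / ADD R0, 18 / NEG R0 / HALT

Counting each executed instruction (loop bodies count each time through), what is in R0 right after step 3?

312

MOV R7, 33 → R7=33
MOV R0, 39 → R0=39
SHL R0, 3 → R0=39<<3=312
After step 3: R0 = 312.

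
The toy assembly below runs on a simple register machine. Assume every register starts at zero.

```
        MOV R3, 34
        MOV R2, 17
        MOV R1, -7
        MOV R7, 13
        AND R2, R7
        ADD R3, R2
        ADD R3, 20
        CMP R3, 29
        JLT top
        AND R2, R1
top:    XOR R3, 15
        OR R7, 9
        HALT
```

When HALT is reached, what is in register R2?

MOV R3, 34 → R3=34
MOV R2, 17 → R2=17
MOV R1, -7 → R1=-7
MOV R7, 13 → R7=13
AND R2, R7 → R2=17&13=1
ADD R3, R2 → R3=34+1=35
ADD R3, 20 → R3=35+20=55
CMP R3, 29  (cmp 55,29)
JLT top: not taken
AND R2, R1 → R2=1&(-7)=1
XOR R3, 15 → R3=55^15=56
OR R7, 9 → R7=13|9=13
halt.

1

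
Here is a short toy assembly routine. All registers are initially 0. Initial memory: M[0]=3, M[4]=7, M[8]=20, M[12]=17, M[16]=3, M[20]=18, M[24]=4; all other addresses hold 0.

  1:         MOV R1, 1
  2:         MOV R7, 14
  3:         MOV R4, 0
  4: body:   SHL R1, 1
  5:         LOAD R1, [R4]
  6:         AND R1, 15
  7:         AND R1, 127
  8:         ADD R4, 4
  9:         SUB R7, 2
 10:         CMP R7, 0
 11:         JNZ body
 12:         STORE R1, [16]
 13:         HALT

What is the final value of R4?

28

after MOV R1, 1: R1=1
after MOV R7, 14: R7=14
after MOV R4, 0: R4=0
after SHL R1, 1: R1=1<<1=2
after LOAD R1, [R4]: R1=M[0]=3
after AND R1, 15: R1=3&15=3
after AND R1, 127: R1=3&127=3
after ADD R4, 4: R4=0+4=4
after SUB R7, 2: R7=14-2=12
CMP R7, 0  (cmp 12,0)
JNZ body: taken
after SHL R1, 1: R1=3<<1=6
after LOAD R1, [R4]: R1=M[4]=7
after AND R1, 15: R1=7&15=7
after AND R1, 127: R1=7&127=7
after ADD R4, 4: R4=4+4=8
after SUB R7, 2: R7=12-2=10
CMP R7, 0  (cmp 10,0)
JNZ body: taken
after SHL R1, 1: R1=7<<1=14
after LOAD R1, [R4]: R1=M[8]=20
after AND R1, 15: R1=20&15=4
after AND R1, 127: R1=4&127=4
after ADD R4, 4: R4=8+4=12
after SUB R7, 2: R7=10-2=8
CMP R7, 0  (cmp 8,0)
JNZ body: taken
after SHL R1, 1: R1=4<<1=8
after LOAD R1, [R4]: R1=M[12]=17
after AND R1, 15: R1=17&15=1
after AND R1, 127: R1=1&127=1
after ADD R4, 4: R4=12+4=16
after SUB R7, 2: R7=8-2=6
CMP R7, 0  (cmp 6,0)
JNZ body: taken
after SHL R1, 1: R1=1<<1=2
after LOAD R1, [R4]: R1=M[16]=3
after AND R1, 15: R1=3&15=3
after AND R1, 127: R1=3&127=3
after ADD R4, 4: R4=16+4=20
after SUB R7, 2: R7=6-2=4
CMP R7, 0  (cmp 4,0)
JNZ body: taken
after SHL R1, 1: R1=3<<1=6
after LOAD R1, [R4]: R1=M[20]=18
after AND R1, 15: R1=18&15=2
after AND R1, 127: R1=2&127=2
after ADD R4, 4: R4=20+4=24
after SUB R7, 2: R7=4-2=2
CMP R7, 0  (cmp 2,0)
JNZ body: taken
after SHL R1, 1: R1=2<<1=4
after LOAD R1, [R4]: R1=M[24]=4
after AND R1, 15: R1=4&15=4
after AND R1, 127: R1=4&127=4
after ADD R4, 4: R4=24+4=28
after SUB R7, 2: R7=2-2=0
CMP R7, 0  (cmp 0,0)
JNZ body: not taken
STORE R1, [16] → M[16]=4
halt.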